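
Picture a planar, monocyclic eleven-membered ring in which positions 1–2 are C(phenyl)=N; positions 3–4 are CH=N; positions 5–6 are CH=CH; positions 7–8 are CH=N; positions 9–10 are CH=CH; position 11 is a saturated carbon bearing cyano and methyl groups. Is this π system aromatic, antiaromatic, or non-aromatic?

Non-aromatic

The C(cyano)(methyl) carbon is saturated: that saturated carbon is sp³ and has no p orbital in the ring π system. Conjugation is not continuous around the ring.
Hückel's rule only applies to fully conjugated rings, so this one is simply non-aromatic.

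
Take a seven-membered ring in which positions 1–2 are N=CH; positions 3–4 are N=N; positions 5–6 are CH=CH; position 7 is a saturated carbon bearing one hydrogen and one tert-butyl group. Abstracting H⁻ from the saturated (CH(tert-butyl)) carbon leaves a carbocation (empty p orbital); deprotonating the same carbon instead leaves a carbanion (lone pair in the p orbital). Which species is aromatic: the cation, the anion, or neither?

The cation

In both ions every ring atom is sp² and contributes a p orbital, so both rings are fully conjugated.
Cation: 3 × 2 + 0 = 6 π electrons → 4(1)+2, aromatic.
Anion: 3 × 2 + 2 = 8 π electrons → 4(2), antiaromatic.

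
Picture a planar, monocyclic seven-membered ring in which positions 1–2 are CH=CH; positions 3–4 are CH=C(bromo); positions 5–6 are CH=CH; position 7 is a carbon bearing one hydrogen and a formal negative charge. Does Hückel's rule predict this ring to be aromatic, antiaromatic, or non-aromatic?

Every ring atom contributes a p orbital perpendicular to the ring (each doubly-bonded ring atom is sp² with one p-orbital electron; the carbanion's lone pair occupies the p orbital), so the π system is cyclic and fully conjugated.
Counting π electrons: 3 × 2 = 6 from the double-bond units + 2 from the CH(-) atom = 8.
8 is a 4n count (n = 2), so the planar conjugated ring is antiaromatic.

Antiaromatic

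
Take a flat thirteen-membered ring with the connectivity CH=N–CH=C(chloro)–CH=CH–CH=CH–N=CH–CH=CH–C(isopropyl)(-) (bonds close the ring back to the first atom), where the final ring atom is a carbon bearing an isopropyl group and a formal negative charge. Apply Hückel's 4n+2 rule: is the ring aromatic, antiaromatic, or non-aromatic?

Every ring atom contributes a p orbital perpendicular to the ring (the double-bond atoms are sp², each contributing one p electron; each =N– nitrogen is pyridine-type (lone pair in the sp² plane, one electron in the p orbital); the carbanion's lone pair occupies the p orbital), so the π system is cyclic and fully conjugated.
Adding the contributions, 6 × 2 = 12 from the double-bond units + 2 from the C(isopropyl)(-) atom = 14.
14 = 4(3) + 2, which satisfies Hückel's 4n+2 rule.

Aromatic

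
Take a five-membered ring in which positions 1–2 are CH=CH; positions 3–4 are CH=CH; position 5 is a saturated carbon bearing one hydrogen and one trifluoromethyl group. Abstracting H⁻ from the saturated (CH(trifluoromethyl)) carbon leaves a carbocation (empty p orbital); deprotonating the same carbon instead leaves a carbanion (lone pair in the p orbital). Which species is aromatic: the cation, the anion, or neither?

The anion

In either ion the ring is fully conjugated: every atom, including the new sp² carbon, supplies a p orbital.
Cation: 2 × 2 + 0 = 4 π electrons → 4(1), antiaromatic.
Anion: 2 × 2 + 2 = 6 π electrons → 4(1)+2, aromatic.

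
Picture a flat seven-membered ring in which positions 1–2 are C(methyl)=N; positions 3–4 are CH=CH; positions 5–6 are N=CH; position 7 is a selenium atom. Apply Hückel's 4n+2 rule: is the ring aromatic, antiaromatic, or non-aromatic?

All ring atoms are sp² and supply a p orbital to the ring (each doubly-bonded ring atom is sp² with one p-orbital electron; the doubly-bonded nitrogens are pyridine-type — their lone pairs lie in the ring plane, leaving one electron in the p orbital; the selenium donates one lone pair from its p orbital); the conjugation is uninterrupted.
π-electron count: 3 × 2 = 6 from the double-bond units + 2 from the Se atom = 8.
With 8 = 4·2 π electrons, Hückel's rule classifies the planar ring as antiaromatic.

Antiaromatic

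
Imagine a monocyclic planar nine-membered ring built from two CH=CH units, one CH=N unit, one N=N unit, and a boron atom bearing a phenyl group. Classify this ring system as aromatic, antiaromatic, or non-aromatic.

Antiaromatic

Check conjugation: each doubly-bonded ring atom is sp² with one p-orbital electron; the doubly-bonded nitrogens are pyridine-type — their lone pairs lie in the ring plane, leaving one electron in the p orbital; the boron has an empty p orbital — every position has a p orbital, so the cyclic π system is continuous.
Adding the contributions, 4 × 2 = 8 from the double-bond units + 0 from the B(phenyl) atom = 8.
A 4n π count (8, n = 2) in a planar conjugated ring means antiaromatic.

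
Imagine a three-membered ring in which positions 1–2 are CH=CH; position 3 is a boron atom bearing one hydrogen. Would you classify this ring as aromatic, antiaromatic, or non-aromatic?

Check conjugation: each doubly-bonded ring atom is sp² with one p-orbital electron; the boron has an empty p orbital — every position has a p orbital, so the cyclic π system is continuous.
Counting π electrons: 1 × 2 = 2 from the double-bond unit + 0 from the BH atom = 2.
2 = 4(0) + 2, which satisfies Hückel's 4n+2 rule.

Aromatic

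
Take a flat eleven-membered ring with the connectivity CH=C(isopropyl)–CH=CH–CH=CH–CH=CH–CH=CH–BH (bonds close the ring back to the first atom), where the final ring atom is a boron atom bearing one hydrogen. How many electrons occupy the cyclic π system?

The p orbitals form a continuous loop: the double-bond atoms are sp², each contributing one p electron; the boron has an empty p orbital. The ring is fully conjugated.
Counting π electrons: 5 × 2 = 10 from the double-bond units + 0 from the BH atom = 10.

10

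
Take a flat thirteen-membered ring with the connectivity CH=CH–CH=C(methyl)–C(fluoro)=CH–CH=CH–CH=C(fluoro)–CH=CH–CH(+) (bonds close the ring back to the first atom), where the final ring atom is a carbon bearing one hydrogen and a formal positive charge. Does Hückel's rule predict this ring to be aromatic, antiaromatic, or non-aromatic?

The p orbitals form a continuous loop: the double-bond atoms are sp², each contributing one p electron; the carbocation has an empty p orbital. The ring is fully conjugated.
Counting π electrons: 6 × 2 = 12 from the double-bond units + 0 from the CH(+) atom = 12.
12 is a 4n count (n = 3), so the planar conjugated ring is antiaromatic.

Antiaromatic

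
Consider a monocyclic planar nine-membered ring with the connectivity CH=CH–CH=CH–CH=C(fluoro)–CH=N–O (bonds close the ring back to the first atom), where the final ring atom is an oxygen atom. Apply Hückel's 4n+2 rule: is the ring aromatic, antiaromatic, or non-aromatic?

Check conjugation: the double-bond atoms are sp², each contributing one p electron; the doubly-bonded nitrogens are pyridine-type — their lone pairs lie in the ring plane, leaving one electron in the p orbital; the oxygen donates one lone pair from its p orbital — every position has a p orbital, so the cyclic π system is continuous.
π-electron count: 4 × 2 = 8 from the double-bond units + 2 from the O atom = 10.
10 = 4(2) + 2, which satisfies Hückel's 4n+2 rule.

Aromatic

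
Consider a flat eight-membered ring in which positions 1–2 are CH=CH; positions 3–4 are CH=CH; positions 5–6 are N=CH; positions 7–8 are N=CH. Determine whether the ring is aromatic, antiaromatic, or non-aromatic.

Every ring atom contributes a p orbital perpendicular to the ring (each doubly-bonded ring atom is sp² with one p-orbital electron; each =N– nitrogen is pyridine-type (lone pair in the sp² plane, one electron in the p orbital)), so the π system is cyclic and fully conjugated.
Tallying contributions gives 4 × 2 = 8 from the 4 double-bond units.
8 = 4(2); a planar, fully conjugated 4n system is antiaromatic.

Antiaromatic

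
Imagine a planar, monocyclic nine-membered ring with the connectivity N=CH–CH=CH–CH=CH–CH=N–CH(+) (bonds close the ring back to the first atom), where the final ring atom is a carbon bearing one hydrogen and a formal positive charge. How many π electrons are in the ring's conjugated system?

Check conjugation: each doubly-bonded ring atom is sp² with one p-orbital electron; the doubly-bonded nitrogens are pyridine-type — their lone pairs lie in the ring plane, leaving one electron in the p orbital; the carbocation has an empty p orbital — every position has a p orbital, so the cyclic π system is continuous.
π-electron count: 4 × 2 = 8 from the double-bond units + 0 from the CH(+) atom = 8.

8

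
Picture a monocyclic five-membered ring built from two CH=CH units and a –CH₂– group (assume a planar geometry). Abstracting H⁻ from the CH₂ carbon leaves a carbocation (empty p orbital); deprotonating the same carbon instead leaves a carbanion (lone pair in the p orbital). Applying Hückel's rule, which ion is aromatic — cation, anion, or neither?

In both ions every ring atom is sp² and contributes a p orbital, so both rings are fully conjugated.
Cation: 2 × 2 + 0 = 4 π electrons → 4(1), antiaromatic.
Anion: 2 × 2 + 2 = 6 π electrons → 4(1)+2, aromatic.

The anion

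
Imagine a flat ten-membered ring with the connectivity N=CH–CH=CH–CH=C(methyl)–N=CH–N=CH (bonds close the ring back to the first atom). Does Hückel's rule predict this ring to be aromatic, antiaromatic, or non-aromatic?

Aromatic

The p orbitals form a continuous loop: the double-bond atoms are sp², each contributing one p electron; each =N– nitrogen is pyridine-type (lone pair in the sp² plane, one electron in the p orbital). The ring is fully conjugated.
Counting π electrons: 5 × 2 = 10 from the 5 double-bond units.
Since 10 = 4·2 + 2, the ring meets the 4n+2 criterion.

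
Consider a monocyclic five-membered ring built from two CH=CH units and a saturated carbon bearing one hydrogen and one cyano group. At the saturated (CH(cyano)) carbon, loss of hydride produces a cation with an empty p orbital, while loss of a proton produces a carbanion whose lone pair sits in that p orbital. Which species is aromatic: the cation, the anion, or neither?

Once that carbon is sp², every ring atom has a p orbital and both ions are fully conjugated.
Cation: 2 × 2 + 0 = 4 π electrons → 4(1), antiaromatic.
Anion: 2 × 2 + 2 = 6 π electrons → 4(1)+2, aromatic.

The anion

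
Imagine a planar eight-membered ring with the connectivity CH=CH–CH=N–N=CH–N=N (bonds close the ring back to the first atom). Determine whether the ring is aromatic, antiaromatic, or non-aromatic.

The p orbitals form a continuous loop: the double-bond atoms are sp², each contributing one p electron; each sp² =N– keeps its lone pair in-plane and puts one electron into the π system. The ring is fully conjugated.
Counting π electrons: 4 × 2 = 8 from the 4 double-bond units.
With 8 = 4·2 π electrons, Hückel's rule classifies the planar ring as antiaromatic.

Antiaromatic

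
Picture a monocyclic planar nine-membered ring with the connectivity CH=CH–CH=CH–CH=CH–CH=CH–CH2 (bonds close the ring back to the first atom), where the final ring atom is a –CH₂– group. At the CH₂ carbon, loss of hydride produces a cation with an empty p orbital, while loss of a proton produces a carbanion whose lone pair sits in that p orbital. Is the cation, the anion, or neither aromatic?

The anion

In either ion the ring is fully conjugated: every atom, including the new sp² carbon, supplies a p orbital.
Cation: 4 × 2 + 0 = 8 π electrons → 4(2), antiaromatic.
Anion: 4 × 2 + 2 = 10 π electrons → 4(2)+2, aromatic.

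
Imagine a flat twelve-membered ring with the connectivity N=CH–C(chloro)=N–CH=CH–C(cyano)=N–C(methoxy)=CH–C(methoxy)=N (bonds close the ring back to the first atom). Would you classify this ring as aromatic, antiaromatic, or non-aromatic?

Check conjugation: each doubly-bonded ring atom is sp² with one p-orbital electron; each sp² =N– keeps its lone pair in-plane and puts one electron into the π system — every position has a p orbital, so the cyclic π system is continuous.
Tallying contributions gives 6 × 2 = 12 from the 6 double-bond units.
A 4n π count (12, n = 3) in a planar conjugated ring means antiaromatic.

Antiaromatic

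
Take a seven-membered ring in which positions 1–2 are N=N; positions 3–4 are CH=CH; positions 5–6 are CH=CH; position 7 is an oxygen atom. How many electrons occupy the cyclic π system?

Check conjugation: each doubly-bonded ring atom is sp² with one p-orbital electron; the doubly-bonded nitrogens are pyridine-type — their lone pairs lie in the ring plane, leaving one electron in the p orbital; the oxygen donates one lone pair from its p orbital — every position has a p orbital, so the cyclic π system is continuous.
Adding the contributions, 3 × 2 = 6 from the double-bond units + 2 from the O atom = 8.

8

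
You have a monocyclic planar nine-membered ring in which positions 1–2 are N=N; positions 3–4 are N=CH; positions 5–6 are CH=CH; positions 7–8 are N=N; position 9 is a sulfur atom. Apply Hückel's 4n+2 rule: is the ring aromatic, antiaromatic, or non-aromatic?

Every ring atom contributes a p orbital perpendicular to the ring (each doubly-bonded ring atom is sp² with one p-orbital electron; each =N– nitrogen is pyridine-type (lone pair in the sp² plane, one electron in the p orbital); the sulfur donates one lone pair from its p orbital), so the π system is cyclic and fully conjugated.
Tallying contributions gives 4 × 2 = 8 from the double-bond units + 2 from the S atom = 10.
10 = 4(2) + 2, which satisfies Hückel's 4n+2 rule.

Aromatic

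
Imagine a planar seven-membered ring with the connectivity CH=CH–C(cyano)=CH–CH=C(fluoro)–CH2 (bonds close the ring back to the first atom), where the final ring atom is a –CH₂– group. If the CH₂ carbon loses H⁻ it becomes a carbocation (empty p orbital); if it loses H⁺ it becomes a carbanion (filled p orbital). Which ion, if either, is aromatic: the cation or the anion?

Once that carbon is sp², every ring atom has a p orbital and both ions are fully conjugated.
Cation: 3 × 2 + 0 = 6 π electrons → 4(1)+2, aromatic.
Anion: 3 × 2 + 2 = 8 π electrons → 4(2), antiaromatic.

The cation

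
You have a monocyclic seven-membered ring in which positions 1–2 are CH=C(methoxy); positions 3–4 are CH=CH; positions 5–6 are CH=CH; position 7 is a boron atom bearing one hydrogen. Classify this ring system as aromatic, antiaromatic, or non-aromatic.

Check conjugation: the double-bond atoms are sp², each contributing one p electron; the boron has an empty p orbital — every position has a p orbital, so the cyclic π system is continuous.
Counting π electrons: 3 × 2 = 6 from the double-bond units + 0 from the BH atom = 6.
That gives a 4n+2 count (6, n = 1).

Aromatic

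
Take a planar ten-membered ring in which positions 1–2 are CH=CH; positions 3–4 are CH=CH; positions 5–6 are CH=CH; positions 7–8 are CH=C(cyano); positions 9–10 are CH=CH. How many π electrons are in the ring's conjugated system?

10

The p orbitals form a continuous loop: each doubly-bonded ring atom is sp² with one p-orbital electron. The ring is fully conjugated.
Adding the contributions, 5 × 2 = 10 from the 5 double-bond units.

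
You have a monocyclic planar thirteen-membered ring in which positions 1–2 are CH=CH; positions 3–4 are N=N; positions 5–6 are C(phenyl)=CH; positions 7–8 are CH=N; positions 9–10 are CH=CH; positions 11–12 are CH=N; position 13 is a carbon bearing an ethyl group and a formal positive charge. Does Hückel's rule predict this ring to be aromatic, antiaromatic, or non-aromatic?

Antiaromatic

The p orbitals form a continuous loop: every atom in a ring double bond is sp² and brings one electron to the p orbital; each =N– nitrogen is pyridine-type (lone pair in the sp² plane, one electron in the p orbital); the carbocation has an empty p orbital. The ring is fully conjugated.
Tallying contributions gives 6 × 2 = 12 from the double-bond units + 0 from the C(ethyl)(+) atom = 12.
A 4n π count (12, n = 3) in a planar conjugated ring means antiaromatic.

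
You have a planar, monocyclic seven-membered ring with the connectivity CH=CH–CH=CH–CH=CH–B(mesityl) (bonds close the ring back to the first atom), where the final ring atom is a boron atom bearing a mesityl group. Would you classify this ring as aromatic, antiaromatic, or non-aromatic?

Aromatic

Every ring atom contributes a p orbital perpendicular to the ring (each doubly-bonded ring atom is sp² with one p-orbital electron; the boron has an empty p orbital), so the π system is cyclic and fully conjugated.
Adding the contributions, 3 × 2 = 6 from the double-bond units + 0 from the B(mesityl) atom = 6.
6 = 4(1) + 2, which satisfies Hückel's 4n+2 rule.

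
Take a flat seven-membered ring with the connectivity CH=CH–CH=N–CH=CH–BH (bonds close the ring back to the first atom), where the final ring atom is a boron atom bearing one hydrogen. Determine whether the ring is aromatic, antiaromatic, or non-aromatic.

Aromatic

The p orbitals form a continuous loop: every atom in a ring double bond is sp² and brings one electron to the p orbital; each sp² =N– keeps its lone pair in-plane and puts one electron into the π system; the boron has an empty p orbital. The ring is fully conjugated.
Tallying contributions gives 3 × 2 = 6 from the double-bond units + 0 from the BH atom = 6.
That gives a 4n+2 count (6, n = 1).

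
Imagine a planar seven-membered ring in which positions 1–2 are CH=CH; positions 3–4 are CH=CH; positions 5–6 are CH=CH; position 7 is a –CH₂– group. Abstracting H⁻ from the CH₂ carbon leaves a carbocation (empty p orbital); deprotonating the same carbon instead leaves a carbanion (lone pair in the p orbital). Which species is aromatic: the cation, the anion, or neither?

In either ion the ring is fully conjugated: every atom, including the new sp² carbon, supplies a p orbital.
Cation: 3 × 2 + 0 = 6 π electrons → 4(1)+2, aromatic.
Anion: 3 × 2 + 2 = 8 π electrons → 4(2), antiaromatic.

The cation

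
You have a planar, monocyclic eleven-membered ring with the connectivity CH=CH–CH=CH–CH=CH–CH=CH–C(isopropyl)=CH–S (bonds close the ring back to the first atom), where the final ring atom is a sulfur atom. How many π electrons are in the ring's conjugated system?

12

All ring atoms are sp² and supply a p orbital to the ring (every atom in a ring double bond is sp² and brings one electron to the p orbital; the sulfur donates one lone pair from its p orbital); the conjugation is uninterrupted.
Tallying contributions gives 5 × 2 = 10 from the double-bond units + 2 from the S atom = 12.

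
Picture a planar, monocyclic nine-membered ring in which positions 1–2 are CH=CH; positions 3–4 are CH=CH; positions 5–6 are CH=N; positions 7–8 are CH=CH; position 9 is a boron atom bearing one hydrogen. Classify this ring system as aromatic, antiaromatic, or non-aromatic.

The p orbitals form a continuous loop: every atom in a ring double bond is sp² and brings one electron to the p orbital; each sp² =N– keeps its lone pair in-plane and puts one electron into the π system; the boron has an empty p orbital. The ring is fully conjugated.
Counting π electrons: 4 × 2 = 8 from the double-bond units + 0 from the BH atom = 8.
A 4n π count (8, n = 2) in a planar conjugated ring means antiaromatic.

Antiaromatic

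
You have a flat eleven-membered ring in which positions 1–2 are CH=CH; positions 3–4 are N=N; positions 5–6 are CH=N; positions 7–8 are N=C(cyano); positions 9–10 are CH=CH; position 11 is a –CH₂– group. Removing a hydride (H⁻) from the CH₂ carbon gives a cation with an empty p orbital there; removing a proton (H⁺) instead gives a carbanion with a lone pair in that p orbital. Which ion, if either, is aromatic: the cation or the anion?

The cation

Both ions have a continuous loop of p orbitals — each ring atom is sp².
Cation: 5 × 2 + 0 = 10 π electrons → 4(2)+2, aromatic.
Anion: 5 × 2 + 2 = 12 π electrons → 4(3), antiaromatic.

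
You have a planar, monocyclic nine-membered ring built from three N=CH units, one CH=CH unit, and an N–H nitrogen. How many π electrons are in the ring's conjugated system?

All ring atoms are sp² and supply a p orbital to the ring (each doubly-bonded ring atom is sp² with one p-orbital electron; the doubly-bonded nitrogens are pyridine-type — their lone pairs lie in the ring plane, leaving one electron in the p orbital; the pyrrole-type nitrogen donates its lone pair from the p orbital); the conjugation is uninterrupted.
Adding the contributions, 4 × 2 = 8 from the double-bond units + 2 from the NH atom = 10.

10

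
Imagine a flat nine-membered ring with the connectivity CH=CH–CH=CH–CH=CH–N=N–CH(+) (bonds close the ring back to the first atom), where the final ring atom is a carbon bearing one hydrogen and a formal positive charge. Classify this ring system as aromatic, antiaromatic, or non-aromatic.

Antiaromatic

Check conjugation: the double-bond atoms are sp², each contributing one p electron; each =N– nitrogen is pyridine-type (lone pair in the sp² plane, one electron in the p orbital); the carbocation has an empty p orbital — every position has a p orbital, so the cyclic π system is continuous.
Tallying contributions gives 4 × 2 = 8 from the double-bond units + 0 from the CH(+) atom = 8.
8 = 4(2); a planar, fully conjugated 4n system is antiaromatic.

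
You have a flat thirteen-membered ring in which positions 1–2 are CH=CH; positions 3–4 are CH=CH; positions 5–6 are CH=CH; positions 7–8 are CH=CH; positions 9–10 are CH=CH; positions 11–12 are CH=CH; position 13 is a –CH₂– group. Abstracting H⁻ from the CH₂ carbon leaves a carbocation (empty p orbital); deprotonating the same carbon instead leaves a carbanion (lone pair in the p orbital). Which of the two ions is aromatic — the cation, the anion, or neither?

In both ions every ring atom is sp² and contributes a p orbital, so both rings are fully conjugated.
Cation: 6 × 2 + 0 = 12 π electrons → 4(3), antiaromatic.
Anion: 6 × 2 + 2 = 14 π electrons → 4(3)+2, aromatic.

The anion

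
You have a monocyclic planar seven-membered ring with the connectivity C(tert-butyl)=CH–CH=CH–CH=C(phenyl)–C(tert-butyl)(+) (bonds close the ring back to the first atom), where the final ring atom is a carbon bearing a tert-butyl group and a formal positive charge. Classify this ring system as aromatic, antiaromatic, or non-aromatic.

All ring atoms are sp² and supply a p orbital to the ring (each doubly-bonded ring atom is sp² with one p-orbital electron; the carbocation has an empty p orbital); the conjugation is uninterrupted.
Counting π electrons: 3 × 2 = 6 from the double-bond units + 0 from the C(tert-butyl)(+) atom = 6.
6 = 4(1) + 2, which satisfies Hückel's 4n+2 rule.

Aromatic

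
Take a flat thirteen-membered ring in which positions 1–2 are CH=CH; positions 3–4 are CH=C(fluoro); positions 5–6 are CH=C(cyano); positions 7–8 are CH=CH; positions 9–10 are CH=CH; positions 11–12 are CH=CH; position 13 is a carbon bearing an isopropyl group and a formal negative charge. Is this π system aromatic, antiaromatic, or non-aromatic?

Aromatic

All ring atoms are sp² and supply a p orbital to the ring (each doubly-bonded ring atom is sp² with one p-orbital electron; the carbanion's lone pair occupies the p orbital); the conjugation is uninterrupted.
Adding the contributions, 6 × 2 = 12 from the double-bond units + 2 from the C(isopropyl)(-) atom = 14.
Since 14 = 4·3 + 2, the ring meets the 4n+2 criterion.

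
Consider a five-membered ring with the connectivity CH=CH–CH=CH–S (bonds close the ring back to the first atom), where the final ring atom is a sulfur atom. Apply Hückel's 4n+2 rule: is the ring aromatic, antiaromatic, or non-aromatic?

Aromatic

Check conjugation: each doubly-bonded ring atom is sp² with one p-orbital electron; the sulfur donates one lone pair from its p orbital — every position has a p orbital, so the cyclic π system is continuous.
π-electron count: 2 × 2 = 4 from the double-bond units + 2 from the S atom = 6.
With 6 π electrons (n = 1), the Hückel 4n+2 condition holds.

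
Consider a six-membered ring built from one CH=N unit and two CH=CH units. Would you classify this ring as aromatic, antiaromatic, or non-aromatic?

Aromatic

All ring atoms are sp² and supply a p orbital to the ring (the double-bond atoms are sp², each contributing one p electron; each =N– nitrogen is pyridine-type (lone pair in the sp² plane, one electron in the p orbital)); the conjugation is uninterrupted.
Counting π electrons: 3 × 2 = 6 from the 3 double-bond units.
With 6 π electrons (n = 1), the Hückel 4n+2 condition holds.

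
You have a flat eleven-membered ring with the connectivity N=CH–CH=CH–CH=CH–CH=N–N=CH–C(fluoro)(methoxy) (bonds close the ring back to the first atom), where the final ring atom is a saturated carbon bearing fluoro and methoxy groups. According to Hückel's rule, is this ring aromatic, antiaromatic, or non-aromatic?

Non-aromatic

At the C(fluoro)(methoxy) position, that saturated carbon is sp³ and has no p orbital in the ring π system; the ring's p-orbital overlap is broken there.
Hückel's rule only applies to fully conjugated rings, so this one is simply non-aromatic.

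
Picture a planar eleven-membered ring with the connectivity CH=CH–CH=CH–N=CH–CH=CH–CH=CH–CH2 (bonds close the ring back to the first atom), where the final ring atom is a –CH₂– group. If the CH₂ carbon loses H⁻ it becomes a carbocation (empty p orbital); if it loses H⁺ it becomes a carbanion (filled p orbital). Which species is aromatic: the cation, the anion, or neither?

Once that carbon is sp², every ring atom has a p orbital and both ions are fully conjugated.
Cation: 5 × 2 + 0 = 10 π electrons → 4(2)+2, aromatic.
Anion: 5 × 2 + 2 = 12 π electrons → 4(3), antiaromatic.

The cation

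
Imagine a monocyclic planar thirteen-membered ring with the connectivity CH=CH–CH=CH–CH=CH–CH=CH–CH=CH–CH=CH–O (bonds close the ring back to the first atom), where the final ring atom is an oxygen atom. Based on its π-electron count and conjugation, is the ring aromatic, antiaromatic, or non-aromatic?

Aromatic

The p orbitals form a continuous loop: the double-bond atoms are sp², each contributing one p electron; the oxygen donates one lone pair from its p orbital. The ring is fully conjugated.
Adding the contributions, 6 × 2 = 12 from the double-bond units + 2 from the O atom = 14.
With 14 π electrons (n = 3), the Hückel 4n+2 condition holds.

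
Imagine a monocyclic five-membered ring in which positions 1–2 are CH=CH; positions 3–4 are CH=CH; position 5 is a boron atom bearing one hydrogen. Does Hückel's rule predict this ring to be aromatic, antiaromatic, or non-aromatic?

Antiaromatic

All ring atoms are sp² and supply a p orbital to the ring (the double-bond atoms are sp², each contributing one p electron; the boron has an empty p orbital); the conjugation is uninterrupted.
Tallying contributions gives 2 × 2 = 4 from the double-bond units + 0 from the BH atom = 4.
A 4n π count (4, n = 1) in a planar conjugated ring means antiaromatic.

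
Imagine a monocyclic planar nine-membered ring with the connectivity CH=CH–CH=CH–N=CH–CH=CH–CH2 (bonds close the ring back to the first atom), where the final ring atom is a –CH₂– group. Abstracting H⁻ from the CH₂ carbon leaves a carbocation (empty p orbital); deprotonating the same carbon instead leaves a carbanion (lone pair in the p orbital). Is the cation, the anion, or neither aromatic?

Both ions have a continuous loop of p orbitals — each ring atom is sp².
Cation: 4 × 2 + 0 = 8 π electrons → 4(2), antiaromatic.
Anion: 4 × 2 + 2 = 10 π electrons → 4(2)+2, aromatic.

The anion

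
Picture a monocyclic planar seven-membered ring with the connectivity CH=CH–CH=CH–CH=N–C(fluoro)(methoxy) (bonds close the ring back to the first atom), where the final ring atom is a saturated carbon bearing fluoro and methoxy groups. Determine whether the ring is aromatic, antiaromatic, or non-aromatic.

Non-aromatic

The C(fluoro)(methoxy) position has four σ bonds — that saturated carbon is sp³ and has no p orbital in the ring π system — so the cyclic conjugation is interrupted.
Hückel's rule only applies to fully conjugated rings, so this one is simply non-aromatic.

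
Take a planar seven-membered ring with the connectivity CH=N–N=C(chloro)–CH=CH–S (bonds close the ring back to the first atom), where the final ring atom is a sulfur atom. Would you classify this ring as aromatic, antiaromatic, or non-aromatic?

The p orbitals form a continuous loop: each doubly-bonded ring atom is sp² with one p-orbital electron; each =N– nitrogen is pyridine-type (lone pair in the sp² plane, one electron in the p orbital); the sulfur donates one lone pair from its p orbital. The ring is fully conjugated.
π-electron count: 3 × 2 = 6 from the double-bond units + 2 from the S atom = 8.
A 4n π count (8, n = 2) in a planar conjugated ring means antiaromatic.

Antiaromatic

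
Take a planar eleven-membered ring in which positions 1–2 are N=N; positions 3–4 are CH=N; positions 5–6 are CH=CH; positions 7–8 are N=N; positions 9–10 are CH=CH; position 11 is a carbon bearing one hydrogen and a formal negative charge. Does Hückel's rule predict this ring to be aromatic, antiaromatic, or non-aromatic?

All ring atoms are sp² and supply a p orbital to the ring (every atom in a ring double bond is sp² and brings one electron to the p orbital; each =N– nitrogen is pyridine-type (lone pair in the sp² plane, one electron in the p orbital); the carbanion's lone pair occupies the p orbital); the conjugation is uninterrupted.
Counting π electrons: 5 × 2 = 10 from the double-bond units + 2 from the CH(-) atom = 12.
A 4n π count (12, n = 3) in a planar conjugated ring means antiaromatic.

Antiaromatic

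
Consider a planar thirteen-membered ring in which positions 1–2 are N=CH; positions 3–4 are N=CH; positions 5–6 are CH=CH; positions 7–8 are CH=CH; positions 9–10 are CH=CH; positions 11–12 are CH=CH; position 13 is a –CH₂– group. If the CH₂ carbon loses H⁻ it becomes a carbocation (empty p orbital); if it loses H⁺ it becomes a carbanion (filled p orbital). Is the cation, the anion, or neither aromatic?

In either ion the ring is fully conjugated: every atom, including the new sp² carbon, supplies a p orbital.
Cation: 6 × 2 + 0 = 12 π electrons → 4(3), antiaromatic.
Anion: 6 × 2 + 2 = 14 π electrons → 4(3)+2, aromatic.

The anion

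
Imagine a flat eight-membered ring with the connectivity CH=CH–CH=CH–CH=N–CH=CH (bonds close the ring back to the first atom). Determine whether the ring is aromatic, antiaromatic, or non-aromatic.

All ring atoms are sp² and supply a p orbital to the ring (the double-bond atoms are sp², each contributing one p electron; the doubly-bonded nitrogens are pyridine-type — their lone pairs lie in the ring plane, leaving one electron in the p orbital); the conjugation is uninterrupted.
Tallying contributions gives 4 × 2 = 8 from the 4 double-bond units.
8 = 4(2); a planar, fully conjugated 4n system is antiaromatic.

Antiaromatic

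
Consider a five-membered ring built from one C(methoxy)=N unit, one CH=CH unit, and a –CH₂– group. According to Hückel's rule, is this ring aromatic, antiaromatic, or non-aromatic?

Non-aromatic

The CH2 carbon is saturated: the tetrahedral CH₂ carbon is sp³ and has no p orbital in the ring π system. Conjugation is not continuous around the ring.
A ring that is not fully conjugated cannot be aromatic or antiaromatic regardless of its π-electron count.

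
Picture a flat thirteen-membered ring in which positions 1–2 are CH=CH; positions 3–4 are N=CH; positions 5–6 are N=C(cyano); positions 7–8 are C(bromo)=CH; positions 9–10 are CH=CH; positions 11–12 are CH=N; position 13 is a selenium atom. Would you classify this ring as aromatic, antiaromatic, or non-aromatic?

Check conjugation: every atom in a ring double bond is sp² and brings one electron to the p orbital; each =N– nitrogen is pyridine-type (lone pair in the sp² plane, one electron in the p orbital); the selenium donates one lone pair from its p orbital — every position has a p orbital, so the cyclic π system is continuous.
π-electron count: 6 × 2 = 12 from the double-bond units + 2 from the Se atom = 14.
That gives a 4n+2 count (14, n = 3).

Aromatic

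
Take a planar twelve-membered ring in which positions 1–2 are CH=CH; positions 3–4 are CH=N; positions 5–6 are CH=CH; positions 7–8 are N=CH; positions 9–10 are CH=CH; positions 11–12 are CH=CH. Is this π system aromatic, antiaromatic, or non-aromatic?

All ring atoms are sp² and supply a p orbital to the ring (the double-bond atoms are sp², each contributing one p electron; each =N– nitrogen is pyridine-type (lone pair in the sp² plane, one electron in the p orbital)); the conjugation is uninterrupted.
Adding the contributions, 6 × 2 = 12 from the 6 double-bond units.
With 12 = 4·3 π electrons, Hückel's rule classifies the planar ring as antiaromatic.

Antiaromatic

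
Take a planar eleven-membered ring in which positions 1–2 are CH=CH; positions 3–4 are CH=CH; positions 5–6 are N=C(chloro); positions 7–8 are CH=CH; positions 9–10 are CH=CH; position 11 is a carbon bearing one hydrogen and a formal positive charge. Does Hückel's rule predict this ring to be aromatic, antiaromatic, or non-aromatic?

Aromatic

All ring atoms are sp² and supply a p orbital to the ring (every atom in a ring double bond is sp² and brings one electron to the p orbital; each =N– nitrogen is pyridine-type (lone pair in the sp² plane, one electron in the p orbital); the carbocation has an empty p orbital); the conjugation is uninterrupted.
Tallying contributions gives 5 × 2 = 10 from the double-bond units + 0 from the CH(+) atom = 10.
10 = 4(2) + 2, which satisfies Hückel's 4n+2 rule.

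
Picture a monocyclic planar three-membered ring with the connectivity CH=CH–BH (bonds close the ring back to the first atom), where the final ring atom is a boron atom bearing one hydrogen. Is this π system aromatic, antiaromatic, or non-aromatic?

The p orbitals form a continuous loop: the double-bond atoms are sp², each contributing one p electron; the boron has an empty p orbital. The ring is fully conjugated.
Tallying contributions gives 1 × 2 = 2 from the double-bond unit + 0 from the BH atom = 2.
That gives a 4n+2 count (2, n = 0).

Aromatic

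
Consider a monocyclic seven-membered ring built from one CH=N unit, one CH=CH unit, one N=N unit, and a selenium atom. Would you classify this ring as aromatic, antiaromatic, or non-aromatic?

Antiaromatic

Check conjugation: every atom in a ring double bond is sp² and brings one electron to the p orbital; the doubly-bonded nitrogens are pyridine-type — their lone pairs lie in the ring plane, leaving one electron in the p orbital; the selenium donates one lone pair from its p orbital — every position has a p orbital, so the cyclic π system is continuous.
π-electron count: 3 × 2 = 6 from the double-bond units + 2 from the Se atom = 8.
A 4n π count (8, n = 2) in a planar conjugated ring means antiaromatic.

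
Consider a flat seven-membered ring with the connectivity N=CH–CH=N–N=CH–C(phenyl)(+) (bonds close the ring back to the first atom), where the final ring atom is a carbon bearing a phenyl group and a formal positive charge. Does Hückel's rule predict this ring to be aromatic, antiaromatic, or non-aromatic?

Aromatic

All ring atoms are sp² and supply a p orbital to the ring (each doubly-bonded ring atom is sp² with one p-orbital electron; the doubly-bonded nitrogens are pyridine-type — their lone pairs lie in the ring plane, leaving one electron in the p orbital; the carbocation has an empty p orbital); the conjugation is uninterrupted.
Counting π electrons: 3 × 2 = 6 from the double-bond units + 0 from the C(phenyl)(+) atom = 6.
That gives a 4n+2 count (6, n = 1).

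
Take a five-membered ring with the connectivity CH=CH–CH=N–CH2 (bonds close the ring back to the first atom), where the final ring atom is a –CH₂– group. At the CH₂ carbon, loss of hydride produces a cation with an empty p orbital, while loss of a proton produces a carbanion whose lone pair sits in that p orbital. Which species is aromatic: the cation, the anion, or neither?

Both ions have a continuous loop of p orbitals — each ring atom is sp².
Cation: 2 × 2 + 0 = 4 π electrons → 4(1), antiaromatic.
Anion: 2 × 2 + 2 = 6 π electrons → 4(1)+2, aromatic.

The anion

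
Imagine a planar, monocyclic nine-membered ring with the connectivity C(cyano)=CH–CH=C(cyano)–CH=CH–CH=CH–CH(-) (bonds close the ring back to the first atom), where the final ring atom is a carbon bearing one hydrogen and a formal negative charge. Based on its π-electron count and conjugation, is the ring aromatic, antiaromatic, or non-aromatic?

The p orbitals form a continuous loop: every atom in a ring double bond is sp² and brings one electron to the p orbital; the carbanion's lone pair occupies the p orbital. The ring is fully conjugated.
Tallying contributions gives 4 × 2 = 8 from the double-bond units + 2 from the CH(-) atom = 10.
With 10 π electrons (n = 2), the Hückel 4n+2 condition holds.

Aromatic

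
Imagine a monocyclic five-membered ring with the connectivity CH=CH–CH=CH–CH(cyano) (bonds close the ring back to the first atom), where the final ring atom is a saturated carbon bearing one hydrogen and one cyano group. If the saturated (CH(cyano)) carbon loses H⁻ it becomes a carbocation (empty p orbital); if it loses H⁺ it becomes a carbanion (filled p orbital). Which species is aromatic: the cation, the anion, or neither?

The anion

In either ion the ring is fully conjugated: every atom, including the new sp² carbon, supplies a p orbital.
Cation: 2 × 2 + 0 = 4 π electrons → 4(1), antiaromatic.
Anion: 2 × 2 + 2 = 6 π electrons → 4(1)+2, aromatic.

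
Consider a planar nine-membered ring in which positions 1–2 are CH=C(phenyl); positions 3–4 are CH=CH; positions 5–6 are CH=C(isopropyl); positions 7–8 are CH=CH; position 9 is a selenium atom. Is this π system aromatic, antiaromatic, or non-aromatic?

Every ring atom contributes a p orbital perpendicular to the ring (the double-bond atoms are sp², each contributing one p electron; the selenium donates one lone pair from its p orbital), so the π system is cyclic and fully conjugated.
π-electron count: 4 × 2 = 8 from the double-bond units + 2 from the Se atom = 10.
10 = 4(2) + 2, which satisfies Hückel's 4n+2 rule.

Aromatic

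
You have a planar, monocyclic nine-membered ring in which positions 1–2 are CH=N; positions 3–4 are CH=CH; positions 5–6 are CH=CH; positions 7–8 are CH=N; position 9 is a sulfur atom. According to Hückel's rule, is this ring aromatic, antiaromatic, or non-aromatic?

Aromatic

Every ring atom contributes a p orbital perpendicular to the ring (the double-bond atoms are sp², each contributing one p electron; each =N– nitrogen is pyridine-type (lone pair in the sp² plane, one electron in the p orbital); the sulfur donates one lone pair from its p orbital), so the π system is cyclic and fully conjugated.
Counting π electrons: 4 × 2 = 8 from the double-bond units + 2 from the S atom = 10.
That gives a 4n+2 count (10, n = 2).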